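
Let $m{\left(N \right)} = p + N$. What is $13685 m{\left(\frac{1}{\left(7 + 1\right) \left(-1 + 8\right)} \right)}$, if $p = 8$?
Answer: $\frac{877795}{8} \approx 1.0972 \cdot 10^{5}$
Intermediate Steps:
$m{\left(N \right)} = 8 + N$
$13685 m{\left(\frac{1}{\left(7 + 1\right) \left(-1 + 8\right)} \right)} = 13685 \left(8 + \frac{1}{\left(7 + 1\right) \left(-1 + 8\right)}\right) = 13685 \left(8 + \frac{1}{8 \cdot 7}\right) = 13685 \left(8 + \frac{1}{56}\right) = 13685 \cdot \frac{449}{56} = \frac{877795}{8}$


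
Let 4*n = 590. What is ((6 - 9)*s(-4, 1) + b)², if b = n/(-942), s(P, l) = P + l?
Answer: 277588921/3549456 ≈ 78.206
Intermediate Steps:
n = 295/2 (n = (¼)*590 = 295/2 ≈ 147.50)
b = -295/1884 (b = (295/2)/(-942) = (295/2)*(-1/942) = -295/1884 ≈ -0.15658)
((6 - 9)*s(-4, 1) + b)² = ((6 - 9)*(-4 + 1) - 295/1884)² = (-3*(-3) - 295/1884)² = (9 - 295/1884)² = (16661/1884)² = 277588921/3549456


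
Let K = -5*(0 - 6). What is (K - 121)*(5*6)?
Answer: -2730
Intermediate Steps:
K = 30 (K = -5*(-6) = 30)
(K - 121)*(5*6) = (30 - 121)*(5*6) = -91*30 = -2730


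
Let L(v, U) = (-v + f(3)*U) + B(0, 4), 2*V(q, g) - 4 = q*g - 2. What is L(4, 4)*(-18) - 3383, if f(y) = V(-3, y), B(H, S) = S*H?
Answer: -3059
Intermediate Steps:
B(H, S) = H*S
V(q, g) = 1 + g*q/2 (V(q, g) = 2 + (q*g - 2)/2 = 2 + (g*q - 2)/2 = 2 + (-2 + g*q)/2 = 2 + (-1 + g*q/2) = 1 + g*q/2)
f(y) = 1 - 3*y/2 (f(y) = 1 + (½)*y*(-3) = 1 - 3*y/2)
L(v, U) = -v - 7*U/2 (L(v, U) = (-v + (1 - 3/2*3)*U) + 0*4 = (-v + (1 - 9/2)*U) + 0 = (-v - 7*U/2) + 0 = -v - 7*U/2)
L(4, 4)*(-18) - 3383 = (-1*4 - 7/2*4)*(-18) - 3383 = (-4 - 14)*(-18) - 3383 = -18*(-18) - 3383 = 324 - 3383 = -3059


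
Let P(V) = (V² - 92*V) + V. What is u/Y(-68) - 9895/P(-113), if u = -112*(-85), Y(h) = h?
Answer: -3237175/23052 ≈ -140.43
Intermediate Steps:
P(V) = V² - 91*V
u = 9520
u/Y(-68) - 9895/P(-113) = 9520/(-68) - 9895*(-1/(113*(-91 - 113))) = 9520*(-1/68) - 9895/((-113*(-204))) = -140 - 9895/23052 = -3237175/23052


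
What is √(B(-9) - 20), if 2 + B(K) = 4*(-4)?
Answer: I*√38 ≈ 6.1644*I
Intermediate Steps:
B(K) = -18 (B(K) = -2 + 4*(-4) = -2 - 16 = -18)
√(B(-9) - 20) = √(-18 - 20) = √(-38) = I*√38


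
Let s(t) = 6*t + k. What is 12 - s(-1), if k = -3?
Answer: 21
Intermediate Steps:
s(t) = -3 + 6*t (s(t) = 6*t - 3 = -3 + 6*t)
12 - s(-1) = 12 - (-3 + 6*(-1)) = 12 - (-3 - 6) = 12 - 1*(-9) = 12 + 9 = 21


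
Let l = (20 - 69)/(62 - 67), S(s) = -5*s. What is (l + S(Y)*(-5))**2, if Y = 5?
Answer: 454276/25 ≈ 18171.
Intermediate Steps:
l = 49/5 (l = -49/(-5) = -49*(-1/5) = 49/5 ≈ 9.8000)
(l + S(Y)*(-5))**2 = (49/5 - 5*5*(-5))**2 = (49/5 - 25*(-5))**2 = (49/5 + 125)**2 = (674/5)**2 = 454276/25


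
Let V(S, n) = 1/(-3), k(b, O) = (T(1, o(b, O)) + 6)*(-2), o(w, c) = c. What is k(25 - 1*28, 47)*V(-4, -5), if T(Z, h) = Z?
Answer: 14/3 ≈ 4.6667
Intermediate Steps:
k(b, O) = -14 (k(b, O) = (1 + 6)*(-2) = 7*(-2) = -14)
V(S, n) = -⅓
k(25 - 1*28, 47)*V(-4, -5) = -14*(-⅓) = 14/3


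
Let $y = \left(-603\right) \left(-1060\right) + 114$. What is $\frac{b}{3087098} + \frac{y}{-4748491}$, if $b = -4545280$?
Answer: $- \frac{692846600038}{431148737327} \approx -1.607$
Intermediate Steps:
$y = 639294$ ($y = 639180 + 114 = 639294$)
$\frac{b}{3087098} + \frac{y}{-4748491} = - \frac{4545280}{3087098} + \frac{639294}{-4748491} = \left(-4545280\right) \frac{1}{3087098} + 639294 \left(- \frac{1}{4748491}\right) = - \frac{2272640}{1543549} - \frac{639294}{4748491} = - \frac{692846600038}{431148737327}$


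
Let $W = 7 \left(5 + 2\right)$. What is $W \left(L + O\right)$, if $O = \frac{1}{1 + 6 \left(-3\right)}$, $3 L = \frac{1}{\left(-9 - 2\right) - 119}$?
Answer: $- \frac{19943}{6630} \approx -3.008$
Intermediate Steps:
$W = 49$ ($W = 7 \cdot 7 = 49$)
$L = - \frac{1}{390}$ ($L = \frac{1}{3 \left(\left(-9 - 2\right) - 119\right)} = \frac{1}{3 \left(-11 - 119\right)} = \frac{1}{3 \left(-130\right)} = \frac{1}{3} \left(- \frac{1}{130}\right) = - \frac{1}{390} \approx -0.0025641$)
$O = - \frac{1}{17}$ ($O = \frac{1}{1 - 18} = \frac{1}{-17} = - \frac{1}{17} \approx -0.058824$)
$W \left(L + O\right) = 49 \left(- \frac{1}{390} - \frac{1}{17}\right) = 49 \left(- \frac{407}{6630}\right) = - \frac{19943}{6630}$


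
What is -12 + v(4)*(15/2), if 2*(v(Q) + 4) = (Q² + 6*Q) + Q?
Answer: 123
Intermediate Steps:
v(Q) = -4 + Q²/2 + 7*Q/2 (v(Q) = -4 + ((Q² + 6*Q) + Q)/2 = -4 + (Q² + 7*Q)/2 = -4 + (Q²/2 + 7*Q/2) = -4 + Q²/2 + 7*Q/2)
-12 + v(4)*(15/2) = -12 + (-4 + (½)*4² + (7/2)*4)*(15/2) = -12 + (-4 + (½)*16 + 14)*(15*(½)) = -12 + (-4 + 8 + 14)*(15/2) = -12 + 18*(15/2) = -12 + 135 = 123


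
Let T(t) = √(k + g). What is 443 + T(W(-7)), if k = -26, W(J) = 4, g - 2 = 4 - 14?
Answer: 443 + I*√34 ≈ 443.0 + 5.831*I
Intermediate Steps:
g = -8 (g = 2 + (4 - 14) = 2 - 10 = -8)
T(t) = I*√34 (T(t) = √(-26 - 8) = √(-34) = I*√34)
443 + T(W(-7)) = 443 + I*√34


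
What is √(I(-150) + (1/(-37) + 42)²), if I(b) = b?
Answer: 23*√4171/37 ≈ 40.146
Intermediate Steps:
√(I(-150) + (1/(-37) + 42)²) = √(-150 + (1/(-37) + 42)²) = √(-150 + (-1/37 + 42)²) = √(-150 + (1553/37)²) = √(-150 + 2411809/1369) = √(2206459/1369) = 23*√4171/37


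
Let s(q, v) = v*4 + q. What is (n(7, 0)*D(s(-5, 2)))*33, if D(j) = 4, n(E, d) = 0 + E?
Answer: 924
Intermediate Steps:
n(E, d) = E
s(q, v) = q + 4*v (s(q, v) = 4*v + q = q + 4*v)
(n(7, 0)*D(s(-5, 2)))*33 = (7*4)*33 = 28*33 = 924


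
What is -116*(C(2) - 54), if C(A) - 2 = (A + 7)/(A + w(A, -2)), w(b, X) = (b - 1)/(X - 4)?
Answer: 60088/11 ≈ 5462.5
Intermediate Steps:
w(b, X) = (-1 + b)/(-4 + X)
C(A) = 2 + (7 + A)/(⅙ + 5*A/6) (C(A) = 2 + (A + 7)/(A + (-1 + A)/(-4 - 2)) = 2 + (7 + A)/(A + (-1 + A)/(-6)) = 2 + (7 + A)/(A - (-1 + A)/6) = 2 + (7 + A)/(A + (⅙ - A/6)) = 2 + (7 + A)/(⅙ + 5*A/6))
-116*(C(2) - 54) = -116*(4*(11 + 4*2)/(1 + 5*2) - 54) = -116*(4*(11 + 8)/(1 + 10) - 54) = -116*(4*19/11 - 54) = -116*(4*(1/11)*19 - 54) = -116*(76/11 - 54) = -116*(-518/11) = 60088/11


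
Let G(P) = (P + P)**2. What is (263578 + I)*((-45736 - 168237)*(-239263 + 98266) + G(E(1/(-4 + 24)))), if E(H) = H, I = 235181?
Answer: 1504733512761346659/100 ≈ 1.5047e+16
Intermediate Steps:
G(P) = 4*P**2 (G(P) = (2*P)**2 = 4*P**2)
(263578 + I)*((-45736 - 168237)*(-239263 + 98266) + G(E(1/(-4 + 24)))) = (263578 + 235181)*((-45736 - 168237)*(-239263 + 98266) + 4*(1/(-4 + 24))**2) = 498759*(-213973*(-140997) + 4*(1/20)**2) = 498759*(30169551081 + 4*(1/20)**2) = 498759*(30169551081 + 4*(1/400)) = 498759*(30169551081 + 1/100) = 498759*(3016955108101/100) = 1504733512761346659/100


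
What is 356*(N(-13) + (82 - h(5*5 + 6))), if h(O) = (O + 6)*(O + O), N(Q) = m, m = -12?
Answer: -791744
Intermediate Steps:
N(Q) = -12
h(O) = 2*O*(6 + O) (h(O) = (6 + O)*(2*O) = 2*O*(6 + O))
356*(N(-13) + (82 - h(5*5 + 6))) = 356*(-12 + (82 - 2*(5*5 + 6)*(6 + (5*5 + 6)))) = 356*(-12 + (82 - 2*(25 + 6)*(6 + (25 + 6)))) = 356*(-12 + (82 - 2*31*(6 + 31))) = 356*(-12 + (82 - 2*31*37)) = 356*(-12 + (82 - 1*2294)) = 356*(-12 + (82 - 2294)) = 356*(-12 - 2212) = 356*(-2224) = -791744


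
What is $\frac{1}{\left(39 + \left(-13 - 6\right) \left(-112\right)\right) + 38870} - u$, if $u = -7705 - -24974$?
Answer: $- \frac{708667952}{41037} \approx -17269.0$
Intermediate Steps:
$u = 17269$ ($u = -7705 + 24974 = 17269$)
$\frac{1}{\left(39 + \left(-13 - 6\right) \left(-112\right)\right) + 38870} - u = \frac{1}{\left(39 + \left(-13 - 6\right) \left(-112\right)\right) + 38870} - 17269 = \frac{1}{\left(39 - -2128\right) + 38870} - 17269 = \frac{1}{\left(39 + 2128\right) + 38870} - 17269 = \frac{1}{2167 + 38870} - 17269 = \frac{1}{41037} - 17269 = - \frac{708667952}{41037}$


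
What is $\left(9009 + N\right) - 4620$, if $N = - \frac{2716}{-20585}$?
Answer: $\frac{90350281}{20585} \approx 4389.1$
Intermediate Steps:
$N = \frac{2716}{20585}$ ($N = \left(-2716\right) \left(- \frac{1}{20585}\right) = \frac{2716}{20585} \approx 0.13194$)
$\left(9009 + N\right) - 4620 = \left(9009 + \frac{2716}{20585}\right) - 4620 = \frac{185452981}{20585} - 4620 = \frac{90350281}{20585}$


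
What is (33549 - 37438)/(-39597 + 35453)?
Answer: 3889/4144 ≈ 0.93847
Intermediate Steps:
(33549 - 37438)/(-39597 + 35453) = -3889/(-4144) = -3889*(-1/4144) = 3889/4144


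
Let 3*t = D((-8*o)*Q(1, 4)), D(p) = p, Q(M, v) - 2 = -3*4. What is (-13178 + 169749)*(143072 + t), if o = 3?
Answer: 22413451792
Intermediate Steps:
Q(M, v) = -10 (Q(M, v) = 2 - 3*4 = 2 - 12 = -10)
t = 80 (t = (-8*3*(-10))/3 = (-24*(-10))/3 = (⅓)*240 = 80)
(-13178 + 169749)*(143072 + t) = (-13178 + 169749)*(143072 + 80) = 156571*143152 = 22413451792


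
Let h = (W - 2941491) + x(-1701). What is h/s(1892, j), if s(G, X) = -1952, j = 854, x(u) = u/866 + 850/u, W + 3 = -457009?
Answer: 5006222849699/2875424832 ≈ 1741.0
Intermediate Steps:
W = -457012 (W = -3 - 457009 = -457012)
x(u) = 850/u + u/866 (x(u) = u*(1/866) + 850/u = u/866 + 850/u = 850/u + u/866)
h = -5006222849699/1473066 (h = (-457012 - 2941491) + (850/(-1701) + (1/866)*(-1701)) = -3398503 + (850*(-1/1701) - 1701/866) = -3398503 + (-850/1701 - 1701/866) = -3398503 - 3629501/1473066 = -5006222849699/1473066 ≈ -3.3985e+6)
h/s(1892, j) = -5006222849699/1473066/(-1952) = -5006222849699/1473066*(-1/1952) = 5006222849699/2875424832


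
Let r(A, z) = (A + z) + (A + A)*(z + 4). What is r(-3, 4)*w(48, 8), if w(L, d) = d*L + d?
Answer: -18424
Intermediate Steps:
r(A, z) = A + z + 2*A*(4 + z) (r(A, z) = (A + z) + (2*A)*(4 + z) = (A + z) + 2*A*(4 + z) = A + z + 2*A*(4 + z))
w(L, d) = d + L*d (w(L, d) = L*d + d = d + L*d)
r(-3, 4)*w(48, 8) = (4 + 9*(-3) + 2*(-3)*4)*(8*(1 + 48)) = (4 - 27 - 24)*(8*49) = -47*392 = -18424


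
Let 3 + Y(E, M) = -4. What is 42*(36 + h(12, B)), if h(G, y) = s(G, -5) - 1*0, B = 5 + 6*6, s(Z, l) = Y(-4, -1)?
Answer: 1218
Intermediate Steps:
Y(E, M) = -7 (Y(E, M) = -3 - 4 = -7)
s(Z, l) = -7
B = 41 (B = 5 + 36 = 41)
h(G, y) = -7 (h(G, y) = -7 - 1*0 = -7 + 0 = -7)
42*(36 + h(12, B)) = 42*(36 - 7) = 42*29 = 1218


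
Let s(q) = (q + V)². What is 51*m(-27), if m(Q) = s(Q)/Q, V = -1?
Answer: -13328/9 ≈ -1480.9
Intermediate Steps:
s(q) = (-1 + q)² (s(q) = (q - 1)² = (-1 + q)²)
m(Q) = (-1 + Q)²/Q
51*m(-27) = 51*((-1 - 27)²/(-27)) = 51*(-1/27*(-28)²) = 51*(-1/27*784) = 51*(-784/27) = -13328/9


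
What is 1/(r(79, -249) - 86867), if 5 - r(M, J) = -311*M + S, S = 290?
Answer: -1/62583 ≈ -1.5979e-5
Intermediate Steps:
r(M, J) = -285 + 311*M (r(M, J) = 5 - (-311*M + 290) = 5 - (290 - 311*M) = 5 + (-290 + 311*M) = -285 + 311*M)
1/(r(79, -249) - 86867) = 1/((-285 + 311*79) - 86867) = 1/((-285 + 24569) - 86867) = 1/(24284 - 86867) = 1/(-62583) = -1/62583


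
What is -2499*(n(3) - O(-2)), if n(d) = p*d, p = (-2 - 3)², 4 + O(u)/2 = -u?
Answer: -197421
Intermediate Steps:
O(u) = -8 - 2*u (O(u) = -8 + 2*(-u) = -8 - 2*u)
p = 25 (p = (-5)² = 25)
n(d) = 25*d
-2499*(n(3) - O(-2)) = -2499*(25*3 - (-8 - 2*(-2))) = -2499*(75 - (-8 + 4)) = -2499*(75 - 1*(-4)) = -2499*(75 + 4) = -2499*79 = -197421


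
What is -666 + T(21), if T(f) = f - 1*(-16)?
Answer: -629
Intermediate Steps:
T(f) = 16 + f (T(f) = f + 16 = 16 + f)
-666 + T(21) = -666 + (16 + 21) = -666 + 37 = -629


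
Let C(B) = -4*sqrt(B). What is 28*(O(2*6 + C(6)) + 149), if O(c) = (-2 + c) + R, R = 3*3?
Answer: 4704 - 112*sqrt(6) ≈ 4429.7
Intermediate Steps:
R = 9
O(c) = 7 + c (O(c) = (-2 + c) + 9 = 7 + c)
28*(O(2*6 + C(6)) + 149) = 28*((7 + (2*6 - 4*sqrt(6))) + 149) = 28*((7 + (12 - 4*sqrt(6))) + 149) = 28*((19 - 4*sqrt(6)) + 149) = 28*(168 - 4*sqrt(6)) = 4704 - 112*sqrt(6)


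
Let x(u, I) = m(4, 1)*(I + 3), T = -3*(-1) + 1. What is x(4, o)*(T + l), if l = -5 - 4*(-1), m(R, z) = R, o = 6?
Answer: 108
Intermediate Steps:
l = -1 (l = -5 + 4 = -1)
T = 4 (T = 3 + 1 = 4)
x(u, I) = 12 + 4*I (x(u, I) = 4*(I + 3) = 4*(3 + I) = 12 + 4*I)
x(4, o)*(T + l) = (12 + 4*6)*(4 - 1) = (12 + 24)*3 = 36*3 = 108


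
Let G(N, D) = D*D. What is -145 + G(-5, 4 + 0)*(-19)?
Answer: -449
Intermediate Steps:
G(N, D) = D²
-145 + G(-5, 4 + 0)*(-19) = -145 + (4 + 0)²*(-19) = -145 + 4²*(-19) = -145 + 16*(-19) = -145 - 304 = -449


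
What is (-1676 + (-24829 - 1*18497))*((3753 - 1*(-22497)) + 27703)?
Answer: -2427992906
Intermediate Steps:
(-1676 + (-24829 - 1*18497))*((3753 - 1*(-22497)) + 27703) = (-1676 + (-24829 - 18497))*((3753 + 22497) + 27703) = (-1676 - 43326)*(26250 + 27703) = -45002*53953 = -2427992906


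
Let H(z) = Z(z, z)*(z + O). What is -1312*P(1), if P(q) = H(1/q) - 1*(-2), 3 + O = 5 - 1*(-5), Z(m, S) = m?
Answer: -13120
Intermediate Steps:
O = 7 (O = -3 + (5 - 1*(-5)) = -3 + (5 + 5) = -3 + 10 = 7)
H(z) = z*(7 + z) (H(z) = z*(z + 7) = z*(7 + z))
P(q) = 2 + (7 + 1/q)/q (P(q) = (7 + 1/q)/q - 1*(-2) = (7 + 1/q)/q + 2 = 2 + (7 + 1/q)/q)
-1312*P(1) = -1312*(2 + 1⁻² + 7/1) = -1312*(2 + 1 + 7*1) = -1312*(2 + 1 + 7) = -1312*10 = -13120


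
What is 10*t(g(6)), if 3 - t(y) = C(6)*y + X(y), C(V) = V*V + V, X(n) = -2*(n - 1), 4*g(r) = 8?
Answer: -790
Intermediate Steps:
g(r) = 2 (g(r) = (¼)*8 = 2)
X(n) = 2 - 2*n (X(n) = -2*(-1 + n) = 2 - 2*n)
C(V) = V + V² (C(V) = V² + V = V + V²)
t(y) = 1 - 40*y (t(y) = 3 - ((6*(1 + 6))*y + (2 - 2*y)) = 3 - ((6*7)*y + (2 - 2*y)) = 3 - (42*y + (2 - 2*y)) = 3 - (2 + 40*y) = 3 + (-2 - 40*y) = 1 - 40*y)
10*t(g(6)) = 10*(1 - 40*2) = 10*(1 - 80) = 10*(-79) = -790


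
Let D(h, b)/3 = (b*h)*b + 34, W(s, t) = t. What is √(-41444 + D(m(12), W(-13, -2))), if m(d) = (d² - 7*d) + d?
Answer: I*√40478 ≈ 201.19*I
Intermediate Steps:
m(d) = d² - 6*d
D(h, b) = 102 + 3*h*b² (D(h, b) = 3*((b*h)*b + 34) = 3*(h*b² + 34) = 3*(34 + h*b²) = 102 + 3*h*b²)
√(-41444 + D(m(12), W(-13, -2))) = √(-41444 + (102 + 3*(12*(-6 + 12))*(-2)²)) = √(-41444 + (102 + 3*(12*6)*4)) = √(-41444 + (102 + 3*72*4)) = √(-41444 + (102 + 864)) = √(-41444 + 966) = √(-40478) = I*√40478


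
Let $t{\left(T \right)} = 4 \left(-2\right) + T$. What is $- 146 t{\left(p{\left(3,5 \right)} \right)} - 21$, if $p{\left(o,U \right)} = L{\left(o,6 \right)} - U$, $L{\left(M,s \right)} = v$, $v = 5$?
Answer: $1147$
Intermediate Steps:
$L{\left(M,s \right)} = 5$
$p{\left(o,U \right)} = 5 - U$
$t{\left(T \right)} = -8 + T$
$- 146 t{\left(p{\left(3,5 \right)} \right)} - 21 = - 146 \left(-8 + \left(5 - 5\right)\right) - 21 = - 146 \left(-8 + 0\right) - 21 = \left(-146\right) \left(-8\right) - 21 = 1168 - 21 = 1147$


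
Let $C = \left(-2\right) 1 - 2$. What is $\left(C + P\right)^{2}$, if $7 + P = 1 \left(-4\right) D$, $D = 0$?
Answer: $121$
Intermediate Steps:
$P = -7$ ($P = -7 + 1 \left(-4\right) 0 = -7 - 0 = -7 + 0 = -7$)
$C = -4$ ($C = -2 - 2 = -4$)
$\left(C + P\right)^{2} = \left(-4 - 7\right)^{2} = \left(-11\right)^{2} = 121$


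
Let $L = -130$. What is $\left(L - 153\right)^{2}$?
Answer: $80089$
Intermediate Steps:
$\left(L - 153\right)^{2} = \left(-130 - 153\right)^{2} = \left(-283\right)^{2} = 80089$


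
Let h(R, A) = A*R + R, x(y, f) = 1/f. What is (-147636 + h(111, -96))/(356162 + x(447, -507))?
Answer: -80197767/180574133 ≈ -0.44413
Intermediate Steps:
h(R, A) = R + A*R
(-147636 + h(111, -96))/(356162 + x(447, -507)) = (-147636 + 111*(1 - 96))/(356162 + 1/(-507)) = (-147636 + 111*(-95))/(356162 - 1/507) = (-147636 - 10545)/(180574133/507) = -158181*507/180574133 = -80197767/180574133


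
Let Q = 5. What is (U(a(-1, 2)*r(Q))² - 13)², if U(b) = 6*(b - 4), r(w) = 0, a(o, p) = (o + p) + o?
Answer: 316969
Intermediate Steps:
a(o, p) = p + 2*o
U(b) = -24 + 6*b (U(b) = 6*(-4 + b) = -24 + 6*b)
(U(a(-1, 2)*r(Q))² - 13)² = ((-24 + 6*((2 + 2*(-1))*0))² - 13)² = ((-24 + 6*((2 - 2)*0))² - 13)² = ((-24 + 6*(0*0))² - 13)² = ((-24 + 6*0)² - 13)² = ((-24 + 0)² - 13)² = ((-24)² - 13)² = (576 - 13)² = 563² = 316969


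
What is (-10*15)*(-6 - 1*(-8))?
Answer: -300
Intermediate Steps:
(-10*15)*(-6 - 1*(-8)) = -150*(-6 + 8) = -150*2 = -300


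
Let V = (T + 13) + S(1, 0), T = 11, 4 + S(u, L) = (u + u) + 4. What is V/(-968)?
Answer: -13/484 ≈ -0.026859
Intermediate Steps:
S(u, L) = 2*u (S(u, L) = -4 + ((u + u) + 4) = -4 + (2*u + 4) = -4 + (4 + 2*u) = 2*u)
V = 26 (V = (11 + 13) + 2*1 = 24 + 2 = 26)
V/(-968) = 26/(-968) = -1/968*26 = -13/484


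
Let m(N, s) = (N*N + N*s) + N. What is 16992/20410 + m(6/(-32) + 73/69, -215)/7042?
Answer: 70612798461437/87588517685760 ≈ 0.80619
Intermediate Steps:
m(N, s) = N + N² + N*s (m(N, s) = (N² + N*s) + N = N + N² + N*s)
16992/20410 + m(6/(-32) + 73/69, -215)/7042 = 16992/20410 + ((6/(-32) + 73/69)*(1 + (6/(-32) + 73/69) - 215))/7042 = 16992*(1/20410) + ((6*(-1/32) + 73*(1/69))*(1 + (6*(-1/32) + 73*(1/69)) - 215))*(1/7042) = 8496/10205 + ((-3/16 + 73/69)*(1 + (-3/16 + 73/69) - 215))*(1/7042) = 8496/10205 + (961*(1 + 961/1104 - 215)/1104)*(1/7042) = 8496/10205 + ((961/1104)*(-235295/1104))*(1/7042) = 8496/10205 - 226118495/1218816*1/7042 = 8496/10205 - 226118495/8582902272 = 70612798461437/87588517685760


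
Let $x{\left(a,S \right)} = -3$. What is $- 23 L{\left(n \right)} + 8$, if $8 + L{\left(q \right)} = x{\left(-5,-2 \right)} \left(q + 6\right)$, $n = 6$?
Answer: $1020$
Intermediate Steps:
$L{\left(q \right)} = -26 - 3 q$ ($L{\left(q \right)} = -8 - 3 \left(q + 6\right) = -8 - 3 \left(6 + q\right) = -8 - \left(18 + 3 q\right) = -26 - 3 q$)
$- 23 L{\left(n \right)} + 8 = - 23 \left(-26 - 18\right) + 8 = \left(-23\right) \left(-44\right) + 8 = 1012 + 8 = 1020$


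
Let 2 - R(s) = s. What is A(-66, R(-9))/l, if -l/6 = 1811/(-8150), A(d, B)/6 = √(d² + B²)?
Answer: 89650*√37/1811 ≈ 301.12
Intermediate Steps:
R(s) = 2 - s
A(d, B) = 6*√(B² + d²) (A(d, B) = 6*√(d² + B²) = 6*√(B² + d²))
l = 5433/4075 (l = -10866/(-8150) = -10866*(-1)/8150 = -6*(-1811/8150) = 5433/4075 ≈ 1.3333)
A(-66, R(-9))/l = (6*√((2 - 1*(-9))² + (-66)²))/(5433/4075) = (6*√((2 + 9)² + 4356))*(4075/5433) = (6*√(11² + 4356))*(4075/5433) = (6*√(121 + 4356))*(4075/5433) = (6*√4477)*(4075/5433) = (6*(11*√37))*(4075/5433) = (66*√37)*(4075/5433) = 89650*√37/1811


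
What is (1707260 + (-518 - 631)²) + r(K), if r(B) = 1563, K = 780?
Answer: 3029024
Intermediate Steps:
(1707260 + (-518 - 631)²) + r(K) = (1707260 + (-518 - 631)²) + 1563 = (1707260 + (-1149)²) + 1563 = (1707260 + 1320201) + 1563 = 3027461 + 1563 = 3029024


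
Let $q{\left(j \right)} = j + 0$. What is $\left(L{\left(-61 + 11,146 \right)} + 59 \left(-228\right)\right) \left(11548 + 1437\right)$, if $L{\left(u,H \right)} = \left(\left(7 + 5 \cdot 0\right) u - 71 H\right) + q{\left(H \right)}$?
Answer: $-311925670$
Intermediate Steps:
$q{\left(j \right)} = j$
$L{\left(u,H \right)} = - 70 H + 7 u$ ($L{\left(u,H \right)} = \left(\left(7 + 5 \cdot 0\right) u - 71 H\right) + H = \left(\left(7 + 0\right) u - 71 H\right) + H = \left(7 u - 71 H\right) + H = \left(- 71 H + 7 u\right) + H = - 70 H + 7 u$)
$\left(L{\left(-61 + 11,146 \right)} + 59 \left(-228\right)\right) \left(11548 + 1437\right) = \left(\left(\left(-70\right) 146 + 7 \left(-61 + 11\right)\right) + 59 \left(-228\right)\right) \left(11548 + 1437\right) = \left(\left(-10220 + 7 \left(-50\right)\right) - 13452\right) 12985 = \left(\left(-10220 - 350\right) - 13452\right) 12985 = \left(-10570 - 13452\right) 12985 = \left(-24022\right) 12985 = -311925670$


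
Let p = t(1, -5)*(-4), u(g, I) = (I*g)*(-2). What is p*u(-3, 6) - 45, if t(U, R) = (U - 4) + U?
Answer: 243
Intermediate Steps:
t(U, R) = -4 + 2*U (t(U, R) = (-4 + U) + U = -4 + 2*U)
u(g, I) = -2*I*g
p = 8 (p = (-4 + 2*1)*(-4) = (-4 + 2)*(-4) = -2*(-4) = 8)
p*u(-3, 6) - 45 = 8*(-2*6*(-3)) - 45 = 8*36 - 45 = 288 - 45 = 243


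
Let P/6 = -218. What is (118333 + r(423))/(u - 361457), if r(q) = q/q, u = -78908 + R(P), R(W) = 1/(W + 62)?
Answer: -147444164/548694791 ≈ -0.26872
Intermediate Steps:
P = -1308 (P = 6*(-218) = -1308)
R(W) = 1/(62 + W)
u = -98319369/1246 (u = -78908 + 1/(62 - 1308) = -78908 + 1/(-1246) = -78908 - 1/1246 = -98319369/1246 ≈ -78908.)
r(q) = 1
(118333 + r(423))/(u - 361457) = (118333 + 1)/(-98319369/1246 - 361457) = 118334/(-548694791/1246) = 118334*(-1246/548694791) = -147444164/548694791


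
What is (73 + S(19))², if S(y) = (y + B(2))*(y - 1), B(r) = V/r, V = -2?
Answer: 157609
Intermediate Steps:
B(r) = -2/r
S(y) = (-1 + y)² (S(y) = (y - 2/2)*(y - 1) = (y - 2*½)*(-1 + y) = (y - 1)*(-1 + y) = (-1 + y)*(-1 + y) = (-1 + y)²)
(73 + S(19))² = (73 + (1 + 19² - 2*19))² = (73 + (1 + 361 - 38))² = (73 + 324)² = 397² = 157609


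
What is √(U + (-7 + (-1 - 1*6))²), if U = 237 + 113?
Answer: √546 ≈ 23.367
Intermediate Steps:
U = 350
√(U + (-7 + (-1 - 1*6))²) = √(350 + (-7 + (-1 - 1*6))²) = √(350 + (-7 + (-1 - 6))²) = √(350 + (-7 - 7)²) = √(350 + (-14)²) = √(350 + 196) = √546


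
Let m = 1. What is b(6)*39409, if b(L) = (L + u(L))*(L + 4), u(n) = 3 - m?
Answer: 3152720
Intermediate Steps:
u(n) = 2 (u(n) = 3 - 1*1 = 3 - 1 = 2)
b(L) = (2 + L)*(4 + L) (b(L) = (L + 2)*(L + 4) = (2 + L)*(4 + L))
b(6)*39409 = (8 + 6² + 6*6)*39409 = (8 + 36 + 36)*39409 = 80*39409 = 3152720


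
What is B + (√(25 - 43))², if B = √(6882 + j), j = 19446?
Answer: -18 + 2*√6582 ≈ 144.26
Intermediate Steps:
B = 2*√6582 (B = √(6882 + 19446) = √26328 = 2*√6582 ≈ 162.26)
B + (√(25 - 43))² = 2*√6582 + (√(25 - 43))² = 2*√6582 + (√(-18))² = 2*√6582 + (3*I*√2)² = 2*√6582 - 18 = -18 + 2*√6582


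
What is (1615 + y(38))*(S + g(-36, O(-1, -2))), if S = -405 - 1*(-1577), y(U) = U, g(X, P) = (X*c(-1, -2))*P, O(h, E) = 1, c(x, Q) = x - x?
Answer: 1937316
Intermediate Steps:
c(x, Q) = 0
g(X, P) = 0 (g(X, P) = (X*0)*P = 0*P = 0)
S = 1172 (S = -405 + 1577 = 1172)
(1615 + y(38))*(S + g(-36, O(-1, -2))) = (1615 + 38)*(1172 + 0) = 1653*1172 = 1937316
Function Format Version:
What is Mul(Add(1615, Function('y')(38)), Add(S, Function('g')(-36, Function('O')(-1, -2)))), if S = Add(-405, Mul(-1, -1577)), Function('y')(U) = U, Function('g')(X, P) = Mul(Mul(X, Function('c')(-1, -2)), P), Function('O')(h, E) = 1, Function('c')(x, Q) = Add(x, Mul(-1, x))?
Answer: 1937316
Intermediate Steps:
Function('c')(x, Q) = 0
Function('g')(X, P) = 0 (Function('g')(X, P) = Mul(Mul(X, 0), P) = Mul(0, P) = 0)
S = 1172 (S = Add(-405, 1577) = 1172)
Mul(Add(1615, Function('y')(38)), Add(S, Function('g')(-36, Function('O')(-1, -2)))) = Mul(Add(1615, 38), Add(1172, 0)) = Mul(1653, 1172) = 1937316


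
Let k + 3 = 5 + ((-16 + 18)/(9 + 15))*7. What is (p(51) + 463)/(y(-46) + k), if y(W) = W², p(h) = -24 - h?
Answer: 4656/25423 ≈ 0.18314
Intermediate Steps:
k = 31/12 (k = -3 + (5 + ((-16 + 18)/(9 + 15))*7) = -3 + (5 + (2/24)*7) = -3 + (5 + (2*(1/24))*7) = -3 + (5 + (1/12)*7) = -3 + (5 + 7/12) = -3 + 67/12 = 31/12 ≈ 2.5833)
(p(51) + 463)/(y(-46) + k) = ((-24 - 1*51) + 463)/((-46)² + 31/12) = ((-24 - 51) + 463)/(2116 + 31/12) = (-75 + 463)/(25423/12) = 388*(12/25423) = 4656/25423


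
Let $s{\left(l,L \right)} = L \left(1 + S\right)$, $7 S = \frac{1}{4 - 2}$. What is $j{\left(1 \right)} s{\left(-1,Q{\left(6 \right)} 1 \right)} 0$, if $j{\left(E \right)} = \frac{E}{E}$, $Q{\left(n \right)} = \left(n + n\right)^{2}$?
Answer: $0$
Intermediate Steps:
$Q{\left(n \right)} = 4 n^{2}$ ($Q{\left(n \right)} = \left(2 n\right)^{2} = 4 n^{2}$)
$S = \frac{1}{14}$ ($S = \frac{1}{7 \left(4 - 2\right)} = \frac{1}{7 \cdot 2} = \frac{1}{7} \cdot \frac{1}{2} = \frac{1}{14} \approx 0.071429$)
$j{\left(E \right)} = 1$
$s{\left(l,L \right)} = \frac{15 L}{14}$ ($s{\left(l,L \right)} = L \left(1 + \frac{1}{14}\right) = L \frac{15}{14} = \frac{15 L}{14}$)
$j{\left(1 \right)} s{\left(-1,Q{\left(6 \right)} 1 \right)} 0 = 1 \frac{15 \cdot 4 \cdot 6^{2} \cdot 1}{14} \cdot 0 = 1 \frac{15 \cdot 4 \cdot 36 \cdot 1}{14} \cdot 0 = 1 \frac{15 \cdot 144 \cdot 1}{14} \cdot 0 = 1 \cdot \frac{15}{14} \cdot 144 \cdot 0 = 1 \cdot \frac{1080}{7} \cdot 0 = \frac{1080}{7} \cdot 0 = 0$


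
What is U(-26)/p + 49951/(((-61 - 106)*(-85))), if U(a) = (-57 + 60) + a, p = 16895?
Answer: 168719132/47964905 ≈ 3.5176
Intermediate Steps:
U(a) = 3 + a
U(-26)/p + 49951/(((-61 - 106)*(-85))) = (3 - 26)/16895 + 49951/(((-61 - 106)*(-85))) = -23*1/16895 + 49951/((-167*(-85))) = -23/16895 + 49951/14195 = 168719132/47964905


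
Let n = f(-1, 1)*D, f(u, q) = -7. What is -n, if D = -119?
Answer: -833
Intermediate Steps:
n = 833 (n = -7*(-119) = 833)
-n = -1*833 = -833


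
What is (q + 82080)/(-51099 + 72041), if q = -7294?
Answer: 37393/10471 ≈ 3.5711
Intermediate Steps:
(q + 82080)/(-51099 + 72041) = (-7294 + 82080)/(-51099 + 72041) = 74786/20942 = 74786*(1/20942) = 37393/10471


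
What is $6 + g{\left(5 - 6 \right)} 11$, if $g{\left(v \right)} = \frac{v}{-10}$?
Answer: $\frac{71}{10} \approx 7.1$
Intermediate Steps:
$g{\left(v \right)} = - \frac{v}{10}$ ($g{\left(v \right)} = v \left(- \frac{1}{10}\right) = - \frac{v}{10}$)
$6 + g{\left(5 - 6 \right)} 11 = 6 + - \frac{5 - 6}{10} \cdot 11 = 6 + \left(- \frac{1}{10}\right) \left(-1\right) 11 = 6 + \frac{1}{10} \cdot 11 = 6 + \frac{11}{10} = \frac{71}{10}$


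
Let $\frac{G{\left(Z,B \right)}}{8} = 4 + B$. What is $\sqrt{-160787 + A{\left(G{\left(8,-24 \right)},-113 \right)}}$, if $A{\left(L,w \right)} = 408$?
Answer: $i \sqrt{160379} \approx 400.47 i$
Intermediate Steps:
$G{\left(Z,B \right)} = 32 + 8 B$ ($G{\left(Z,B \right)} = 8 \left(4 + B\right) = 32 + 8 B$)
$\sqrt{-160787 + A{\left(G{\left(8,-24 \right)},-113 \right)}} = \sqrt{-160787 + 408} = \sqrt{-160379} = i \sqrt{160379}$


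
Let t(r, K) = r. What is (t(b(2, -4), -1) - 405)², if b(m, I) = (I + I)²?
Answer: 116281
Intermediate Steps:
b(m, I) = 4*I² (b(m, I) = (2*I)² = 4*I²)
(t(b(2, -4), -1) - 405)² = (4*(-4)² - 405)² = (4*16 - 405)² = (64 - 405)² = (-341)² = 116281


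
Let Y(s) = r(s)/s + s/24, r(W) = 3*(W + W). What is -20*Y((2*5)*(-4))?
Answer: -260/3 ≈ -86.667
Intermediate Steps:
r(W) = 6*W (r(W) = 3*(2*W) = 6*W)
Y(s) = 6 + s/24 (Y(s) = (6*s)/s + s/24 = 6 + s*(1/24) = 6 + s/24)
-20*Y((2*5)*(-4)) = -20*(6 + ((2*5)*(-4))/24) = -20*(6 + (10*(-4))/24) = -20*(6 + (1/24)*(-40)) = -20*(6 - 5/3) = -20*13/3 = -260/3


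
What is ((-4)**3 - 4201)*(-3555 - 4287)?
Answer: 33446130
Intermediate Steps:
((-4)**3 - 4201)*(-3555 - 4287) = (-64 - 4201)*(-7842) = -4265*(-7842) = 33446130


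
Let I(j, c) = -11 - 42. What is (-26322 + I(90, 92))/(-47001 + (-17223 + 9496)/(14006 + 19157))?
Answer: 174934825/311740378 ≈ 0.56116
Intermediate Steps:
I(j, c) = -53
(-26322 + I(90, 92))/(-47001 + (-17223 + 9496)/(14006 + 19157)) = (-26322 - 53)/(-47001 + (-17223 + 9496)/(14006 + 19157)) = -26375/(-47001 - 7727/33163) = -26375/(-1558701890/33163) = -26375*(-33163/1558701890) = 174934825/311740378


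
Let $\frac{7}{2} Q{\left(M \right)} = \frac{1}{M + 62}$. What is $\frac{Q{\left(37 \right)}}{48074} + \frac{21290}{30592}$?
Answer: $\frac{177320603741}{254795276736} \approx 0.69593$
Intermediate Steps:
$Q{\left(M \right)} = \frac{2}{7 \left(62 + M\right)}$ ($Q{\left(M \right)} = \frac{2}{7 \left(M + 62\right)} = \frac{2}{7 \left(62 + M\right)}$)
$\frac{Q{\left(37 \right)}}{48074} + \frac{21290}{30592} = \frac{\frac{2}{7} \frac{1}{62 + 37}}{48074} + \frac{21290}{30592} = \frac{2}{7 \cdot 99} \cdot \frac{1}{48074} + 21290 \cdot \frac{1}{30592} = \frac{2}{7} \cdot \frac{1}{99} \cdot \frac{1}{48074} + \frac{10645}{15296} = \frac{2}{693} \cdot \frac{1}{48074} + \frac{10645}{15296} = \frac{1}{16657641} + \frac{10645}{15296} = \frac{177320603741}{254795276736}$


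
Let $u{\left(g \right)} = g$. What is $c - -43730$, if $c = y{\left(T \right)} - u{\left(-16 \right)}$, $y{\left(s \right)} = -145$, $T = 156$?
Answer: $43601$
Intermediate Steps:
$c = -129$ ($c = -145 - -16 = -145 + 16 = -129$)
$c - -43730 = -129 - -43730 = -129 + 43730 = 43601$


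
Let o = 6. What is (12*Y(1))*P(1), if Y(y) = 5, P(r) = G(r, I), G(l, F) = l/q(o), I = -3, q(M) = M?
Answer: 10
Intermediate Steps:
G(l, F) = l/6
P(r) = r/6
(12*Y(1))*P(1) = (12*5)*((⅙)*1) = 60*(⅙) = 10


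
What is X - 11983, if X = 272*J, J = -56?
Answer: -27215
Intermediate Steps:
X = -15232 (X = 272*(-56) = -15232)
X - 11983 = -15232 - 11983 = -27215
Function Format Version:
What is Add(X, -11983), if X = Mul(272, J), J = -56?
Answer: -27215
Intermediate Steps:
X = -15232 (X = Mul(272, -56) = -15232)
Add(X, -11983) = Add(-15232, -11983) = -27215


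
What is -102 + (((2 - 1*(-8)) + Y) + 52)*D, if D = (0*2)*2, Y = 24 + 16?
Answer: -102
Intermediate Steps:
Y = 40
D = 0 (D = 0*2 = 0)
-102 + (((2 - 1*(-8)) + Y) + 52)*D = -102 + (((2 - 1*(-8)) + 40) + 52)*0 = -102 + (((2 + 8) + 40) + 52)*0 = -102 + ((10 + 40) + 52)*0 = -102 + (50 + 52)*0 = -102 + 102*0 = -102 + 0 = -102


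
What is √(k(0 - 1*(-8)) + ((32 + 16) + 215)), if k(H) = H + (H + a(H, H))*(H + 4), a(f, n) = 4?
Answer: √415 ≈ 20.372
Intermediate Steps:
k(H) = H + (4 + H)² (k(H) = H + (H + 4)*(H + 4) = H + (4 + H)*(4 + H) = H + (4 + H)²)
√(k(0 - 1*(-8)) + ((32 + 16) + 215)) = √((16 + (0 - 1*(-8))² + 9*(0 - 1*(-8))) + ((32 + 16) + 215)) = √((16 + (0 + 8)² + 9*(0 + 8)) + (48 + 215)) = √((16 + 8² + 9*8) + 263) = √((16 + 64 + 72) + 263) = √(152 + 263) = √415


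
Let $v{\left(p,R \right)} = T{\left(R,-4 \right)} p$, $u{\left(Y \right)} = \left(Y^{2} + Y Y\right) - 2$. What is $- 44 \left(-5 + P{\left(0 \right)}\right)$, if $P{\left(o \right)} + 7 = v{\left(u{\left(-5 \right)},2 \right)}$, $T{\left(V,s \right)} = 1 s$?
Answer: $8976$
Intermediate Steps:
$u{\left(Y \right)} = -2 + 2 Y^{2}$ ($u{\left(Y \right)} = \left(Y^{2} + Y^{2}\right) - 2 = 2 Y^{2} - 2 = -2 + 2 Y^{2}$)
$T{\left(V,s \right)} = s$
$v{\left(p,R \right)} = - 4 p$
$P{\left(o \right)} = -199$ ($P{\left(o \right)} = -7 - 4 \left(-2 + 2 \left(-5\right)^{2}\right) = -7 - 4 \left(-2 + 2 \cdot 25\right) = -7 - 4 \left(-2 + 50\right) = -7 - 192 = -199$)
$- 44 \left(-5 + P{\left(0 \right)}\right) = - 44 \left(-5 - 199\right) = \left(-44\right) \left(-204\right) = 8976$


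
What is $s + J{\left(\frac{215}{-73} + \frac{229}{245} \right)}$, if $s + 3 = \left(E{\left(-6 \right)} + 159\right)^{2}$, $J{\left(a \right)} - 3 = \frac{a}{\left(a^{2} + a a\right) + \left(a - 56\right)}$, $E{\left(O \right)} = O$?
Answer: $\frac{186921817450374}{7985026951} \approx 23409.0$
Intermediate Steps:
$J{\left(a \right)} = 3 + \frac{a}{-56 + a + 2 a^{2}}$ ($J{\left(a \right)} = 3 + \frac{a}{\left(a^{2} + a a\right) + \left(a - 56\right)} = 3 + \frac{a}{\left(a^{2} + a^{2}\right) + \left(-56 + a\right)} = 3 + \frac{a}{2 a^{2} + \left(-56 + a\right)} = 3 + \frac{a}{-56 + a + 2 a^{2}}$)
$s = 23406$ ($s = -3 + \left(-6 + 159\right)^{2} = -3 + 153^{2} = -3 + 23409 = 23406$)
$s + J{\left(\frac{215}{-73} + \frac{229}{245} \right)} = 23406 + \frac{2 \left(-84 + 2 \left(\frac{215}{-73} + \frac{229}{245}\right) + 3 \left(\frac{215}{-73} + \frac{229}{245}\right)^{2}\right)}{-56 + \left(\frac{215}{-73} + \frac{229}{245}\right) + 2 \left(\frac{215}{-73} + \frac{229}{245}\right)^{2}} = 23406 + \frac{2 \left(-84 + 2 \left(215 \left(- \frac{1}{73}\right) + 229 \cdot \frac{1}{245}\right) + 3 \left(215 \left(- \frac{1}{73}\right) + 229 \cdot \frac{1}{245}\right)^{2}\right)}{-56 + \left(215 \left(- \frac{1}{73}\right) + 229 \cdot \frac{1}{245}\right) + 2 \left(215 \left(- \frac{1}{73}\right) + 229 \cdot \frac{1}{245}\right)^{2}} = 23406 + \frac{2 \left(-84 + 2 \left(- \frac{215}{73} + \frac{229}{245}\right) + 3 \left(- \frac{215}{73} + \frac{229}{245}\right)^{2}\right)}{-56 + \left(- \frac{215}{73} + \frac{229}{245}\right) + 2 \left(- \frac{215}{73} + \frac{229}{245}\right)^{2}} = 23406 + \frac{2 \left(-84 + 2 \left(- \frac{35958}{17885}\right) + 3 \left(- \frac{35958}{17885}\right)^{2}\right)}{-56 - \frac{35958}{17885} + 2 \left(- \frac{35958}{17885}\right)^{2}} = 23406 + \frac{2 \left(-84 - \frac{71916}{17885} + 3 \cdot \frac{1292977764}{319873225}\right)}{-56 - \frac{35958}{17885} + 2 \cdot \frac{1292977764}{319873225}} = 23406 + \frac{2 \left(-84 - \frac{71916}{17885} + \frac{3878933292}{319873225}\right)}{-56 - \frac{35958}{17885} + \frac{2585955528}{319873225}} = 23406 + 2 \frac{1}{- \frac{15970053902}{319873225}} \left(- \frac{24276635268}{319873225}\right) = 23406 + 2 \left(- \frac{319873225}{15970053902}\right) \left(- \frac{24276635268}{319873225}\right) = 23406 + \frac{24276635268}{7985026951} = \frac{186921817450374}{7985026951}$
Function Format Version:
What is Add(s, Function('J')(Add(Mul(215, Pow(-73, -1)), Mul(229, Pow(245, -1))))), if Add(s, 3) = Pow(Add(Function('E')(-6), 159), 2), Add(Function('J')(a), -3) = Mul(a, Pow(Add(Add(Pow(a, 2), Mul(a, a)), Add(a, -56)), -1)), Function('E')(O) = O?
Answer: Rational(186921817450374, 7985026951) ≈ 23409.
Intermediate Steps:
Function('J')(a) = Add(3, Mul(a, Pow(Add(-56, a, Mul(2, Pow(a, 2))), -1))) (Function('J')(a) = Add(3, Mul(a, Pow(Add(Add(Pow(a, 2), Mul(a, a)), Add(a, -56)), -1))) = Add(3, Mul(a, Pow(Add(Add(Pow(a, 2), Pow(a, 2)), Add(-56, a)), -1))) = Add(3, Mul(a, Pow(Add(Mul(2, Pow(a, 2)), Add(-56, a)), -1))) = Add(3, Mul(a, Pow(Add(-56, a, Mul(2, Pow(a, 2))), -1))))
s = 23406 (s = Add(-3, Pow(Add(-6, 159), 2)) = Add(-3, Pow(153, 2)) = Add(-3, 23409) = 23406)
Add(s, Function('J')(Add(Mul(215, Pow(-73, -1)), Mul(229, Pow(245, -1))))) = Add(23406, Mul(2, Pow(Add(-56, Add(Mul(215, Pow(-73, -1)), Mul(229, Pow(245, -1))), Mul(2, Pow(Add(Mul(215, Pow(-73, -1)), Mul(229, Pow(245, -1))), 2))), -1), Add(-84, Mul(2, Add(Mul(215, Pow(-73, -1)), Mul(229, Pow(245, -1)))), Mul(3, Pow(Add(Mul(215, Pow(-73, -1)), Mul(229, Pow(245, -1))), 2))))) = Add(23406, Mul(2, Pow(Add(-56, Add(Mul(215, Rational(-1, 73)), Mul(229, Rational(1, 245))), Mul(2, Pow(Add(Mul(215, Rational(-1, 73)), Mul(229, Rational(1, 245))), 2))), -1), Add(-84, Mul(2, Add(Mul(215, Rational(-1, 73)), Mul(229, Rational(1, 245)))), Mul(3, Pow(Add(Mul(215, Rational(-1, 73)), Mul(229, Rational(1, 245))), 2))))) = Add(23406, Mul(2, Pow(Add(-56, Add(Rational(-215, 73), Rational(229, 245)), Mul(2, Pow(Add(Rational(-215, 73), Rational(229, 245)), 2))), -1), Add(-84, Mul(2, Add(Rational(-215, 73), Rational(229, 245))), Mul(3, Pow(Add(Rational(-215, 73), Rational(229, 245)), 2))))) = Add(23406, Mul(2, Pow(Add(-56, Rational(-35958, 17885), Mul(2, Pow(Rational(-35958, 17885), 2))), -1), Add(-84, Mul(2, Rational(-35958, 17885)), Mul(3, Pow(Rational(-35958, 17885), 2))))) = Add(23406, Mul(2, Pow(Add(-56, Rational(-35958, 17885), Mul(2, Rational(1292977764, 319873225))), -1), Add(-84, Rational(-71916, 17885), Mul(3, Rational(1292977764, 319873225))))) = Add(23406, Mul(2, Pow(Add(-56, Rational(-35958, 17885), Rational(2585955528, 319873225)), -1), Add(-84, Rational(-71916, 17885), Rational(3878933292, 319873225)))) = Add(23406, Mul(2, Pow(Rational(-15970053902, 319873225), -1), Rational(-24276635268, 319873225))) = Add(23406, Mul(2, Rational(-319873225, 15970053902), Rational(-24276635268, 319873225))) = Add(23406, Rational(24276635268, 7985026951)) = Rational(186921817450374, 7985026951)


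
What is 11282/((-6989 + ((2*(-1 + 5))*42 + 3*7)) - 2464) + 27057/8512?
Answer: 18759761/9678144 ≈ 1.9384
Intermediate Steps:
11282/((-6989 + ((2*(-1 + 5))*42 + 3*7)) - 2464) + 27057/8512 = 11282/((-6989 + ((2*4)*42 + 21)) - 2464) + 27057*(1/8512) = 11282/((-6989 + (8*42 + 21)) - 2464) + 27057/8512 = 11282/((-6989 + (336 + 21)) - 2464) + 27057/8512 = 11282/((-6989 + 357) - 2464) + 27057/8512 = 11282/(-6632 - 2464) + 27057/8512 = 11282/(-9096) + 27057/8512 = 11282*(-1/9096) + 27057/8512 = -5641/4548 + 27057/8512 = 18759761/9678144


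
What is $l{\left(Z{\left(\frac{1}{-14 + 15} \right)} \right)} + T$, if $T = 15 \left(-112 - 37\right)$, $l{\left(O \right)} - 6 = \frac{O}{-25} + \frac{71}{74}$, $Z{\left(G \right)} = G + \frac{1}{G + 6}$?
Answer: $- \frac{28853717}{12950} \approx -2228.1$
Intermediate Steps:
$Z{\left(G \right)} = G + \frac{1}{6 + G}$
$l{\left(O \right)} = \frac{515}{74} - \frac{O}{25}$ ($l{\left(O \right)} = 6 + \left(\frac{O}{-25} + \frac{71}{74}\right) = 6 + \left(O \left(- \frac{1}{25}\right) + 71 \cdot \frac{1}{74}\right) = 6 - \left(- \frac{71}{74} + \frac{O}{25}\right) = \frac{515}{74} - \frac{O}{25}$)
$T = -2235$ ($T = 15 \left(-149\right) = -2235$)
$l{\left(Z{\left(\frac{1}{-14 + 15} \right)} \right)} + T = \left(\frac{515}{74} - \frac{\frac{1}{6 + \frac{1}{-14 + 15}} \left(1 + \left(\frac{1}{-14 + 15}\right)^{2} + \frac{6}{-14 + 15}\right)}{25}\right) - 2235 = \left(\frac{515}{74} - \frac{\frac{1}{6 + 1^{-1}} \left(1 + \left(1^{-1}\right)^{2} + \frac{6}{1}\right)}{25}\right) - 2235 = \left(\frac{515}{74} - \frac{\frac{1}{6 + 1} \left(1 + 1^{2} + 6 \cdot 1\right)}{25}\right) - 2235 = \left(\frac{515}{74} - \frac{\frac{1}{7} \left(1 + 1 + 6\right)}{25}\right) - 2235 = \left(\frac{515}{74} - \frac{\frac{1}{7} \cdot 8}{25}\right) - 2235 = \left(\frac{515}{74} - \frac{8}{175}\right) - 2235 = \frac{89533}{12950} - 2235 = - \frac{28853717}{12950}$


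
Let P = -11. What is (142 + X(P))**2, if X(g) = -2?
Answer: 19600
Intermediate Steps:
(142 + X(P))**2 = (142 - 2)**2 = 140**2 = 19600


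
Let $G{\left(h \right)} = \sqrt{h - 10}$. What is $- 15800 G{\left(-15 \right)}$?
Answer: $- 79000 i \approx - 79000.0 i$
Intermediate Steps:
$G{\left(h \right)} = \sqrt{-10 + h}$
$- 15800 G{\left(-15 \right)} = - 15800 \sqrt{-10 - 15} = - 15800 \sqrt{-25} = - 15800 \cdot 5 i = - 79000 i$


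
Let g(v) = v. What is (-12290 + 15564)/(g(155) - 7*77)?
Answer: -1637/192 ≈ -8.5260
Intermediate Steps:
(-12290 + 15564)/(g(155) - 7*77) = (-12290 + 15564)/(155 - 7*77) = 3274/(155 - 539) = 3274/(-384) = 3274*(-1/384) = -1637/192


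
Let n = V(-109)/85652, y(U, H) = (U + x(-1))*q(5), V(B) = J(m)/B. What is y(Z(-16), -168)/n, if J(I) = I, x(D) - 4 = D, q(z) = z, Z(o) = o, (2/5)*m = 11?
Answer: 242737768/11 ≈ 2.2067e+7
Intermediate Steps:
m = 55/2 (m = (5/2)*11 = 55/2 ≈ 27.500)
x(D) = 4 + D
V(B) = 55/(2*B)
y(U, H) = 15 + 5*U (y(U, H) = (U + (4 - 1))*5 = (U + 3)*5 = (3 + U)*5 = 15 + 5*U)
n = -55/18672136 (n = ((55/2)/(-109))/85652 = ((55/2)*(-1/109))*(1/85652) = -55/218*1/85652 = -55/18672136 ≈ -2.9456e-6)
y(Z(-16), -168)/n = (15 + 5*(-16))/(-55/18672136) = (15 - 80)*(-18672136/55) = -65*(-18672136/55) = 242737768/11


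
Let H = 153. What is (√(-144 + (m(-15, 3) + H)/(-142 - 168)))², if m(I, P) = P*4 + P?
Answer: -22404/155 ≈ -144.54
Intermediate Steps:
m(I, P) = 5*P (m(I, P) = 4*P + P = 5*P)
(√(-144 + (m(-15, 3) + H)/(-142 - 168)))² = (√(-144 + (5*3 + 153)/(-142 - 168)))² = (√(-144 + (15 + 153)/(-310)))² = (√(-144 + 168*(-1/310)))² = (√(-144 - 84/155))² = (√(-22404/155))² = (2*I*√868155/155)² = -22404/155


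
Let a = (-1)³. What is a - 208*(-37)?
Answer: 7695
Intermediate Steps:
a = -1
a - 208*(-37) = -1 - 208*(-37) = -1 + 7696 = 7695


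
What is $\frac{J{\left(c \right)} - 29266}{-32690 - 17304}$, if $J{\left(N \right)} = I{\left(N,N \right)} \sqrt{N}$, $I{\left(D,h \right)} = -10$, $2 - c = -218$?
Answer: $\frac{14633}{24997} + \frac{10 \sqrt{55}}{24997} \approx 0.58836$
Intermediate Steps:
$c = 220$ ($c = 2 - -218 = 2 + 218 = 220$)
$J{\left(N \right)} = - 10 \sqrt{N}$
$\frac{J{\left(c \right)} - 29266}{-32690 - 17304} = \frac{- 10 \sqrt{220} - 29266}{-32690 - 17304} = \frac{- 10 \cdot 2 \sqrt{55} - 29266}{-49994} = \left(- 20 \sqrt{55} - 29266\right) \left(- \frac{1}{49994}\right) = \left(-29266 - 20 \sqrt{55}\right) \left(- \frac{1}{49994}\right) = \frac{14633}{24997} + \frac{10 \sqrt{55}}{24997}$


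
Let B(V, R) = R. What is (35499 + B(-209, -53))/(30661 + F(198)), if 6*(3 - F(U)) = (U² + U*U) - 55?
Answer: 212676/105631 ≈ 2.0134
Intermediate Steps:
F(U) = 73/6 - U²/3 (F(U) = 3 - ((U² + U*U) - 55)/6 = 3 - ((U² + U²) - 55)/6 = 3 - (2*U² - 55)/6 = 3 - (-55 + 2*U²)/6 = 3 + (55/6 - U²/3) = 73/6 - U²/3)
(35499 + B(-209, -53))/(30661 + F(198)) = (35499 - 53)/(30661 + (73/6 - ⅓*198²)) = 35446/(30661 + (73/6 - ⅓*39204)) = 35446/(30661 + (73/6 - 13068)) = 35446/(30661 - 78335/6) = 35446/(105631/6) = 35446*(6/105631) = 212676/105631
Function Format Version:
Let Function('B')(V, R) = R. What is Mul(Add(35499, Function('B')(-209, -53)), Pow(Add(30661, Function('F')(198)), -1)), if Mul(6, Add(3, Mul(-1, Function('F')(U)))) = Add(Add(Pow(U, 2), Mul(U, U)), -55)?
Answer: Rational(212676, 105631) ≈ 2.0134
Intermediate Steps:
Function('F')(U) = Add(Rational(73, 6), Mul(Rational(-1, 3), Pow(U, 2))) (Function('F')(U) = Add(3, Mul(Rational(-1, 6), Add(Add(Pow(U, 2), Mul(U, U)), -55))) = Add(3, Mul(Rational(-1, 6), Add(Add(Pow(U, 2), Pow(U, 2)), -55))) = Add(3, Mul(Rational(-1, 6), Add(Mul(2, Pow(U, 2)), -55))) = Add(3, Mul(Rational(-1, 6), Add(-55, Mul(2, Pow(U, 2))))) = Add(3, Add(Rational(55, 6), Mul(Rational(-1, 3), Pow(U, 2)))) = Add(Rational(73, 6), Mul(Rational(-1, 3), Pow(U, 2))))
Mul(Add(35499, Function('B')(-209, -53)), Pow(Add(30661, Function('F')(198)), -1)) = Mul(Add(35499, -53), Pow(Add(30661, Add(Rational(73, 6), Mul(Rational(-1, 3), Pow(198, 2)))), -1)) = Mul(35446, Pow(Add(30661, Add(Rational(73, 6), Mul(Rational(-1, 3), 39204))), -1)) = Mul(35446, Pow(Add(30661, Add(Rational(73, 6), -13068)), -1)) = Mul(35446, Pow(Add(30661, Rational(-78335, 6)), -1)) = Mul(35446, Pow(Rational(105631, 6), -1)) = Mul(35446, Rational(6, 105631)) = Rational(212676, 105631)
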